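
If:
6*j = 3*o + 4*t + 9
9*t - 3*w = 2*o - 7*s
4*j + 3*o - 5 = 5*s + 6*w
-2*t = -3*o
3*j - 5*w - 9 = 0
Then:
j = 327/1384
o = -583/692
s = 233/346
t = -1749/1384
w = -2295/1384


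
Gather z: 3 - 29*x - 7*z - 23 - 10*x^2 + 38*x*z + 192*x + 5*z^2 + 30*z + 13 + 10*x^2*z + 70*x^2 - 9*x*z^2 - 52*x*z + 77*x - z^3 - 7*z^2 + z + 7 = 60*x^2 + 240*x - z^3 + z^2*(-9*x - 2) + z*(10*x^2 - 14*x + 24)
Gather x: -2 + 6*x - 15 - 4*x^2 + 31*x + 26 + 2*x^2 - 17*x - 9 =-2*x^2 + 20*x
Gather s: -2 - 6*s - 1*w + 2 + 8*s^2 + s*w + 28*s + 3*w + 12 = 8*s^2 + s*(w + 22) + 2*w + 12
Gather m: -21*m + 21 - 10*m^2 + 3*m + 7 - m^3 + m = -m^3 - 10*m^2 - 17*m + 28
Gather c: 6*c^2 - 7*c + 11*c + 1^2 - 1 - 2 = 6*c^2 + 4*c - 2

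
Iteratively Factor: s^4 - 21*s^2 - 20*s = (s)*(s^3 - 21*s - 20) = s*(s - 5)*(s^2 + 5*s + 4) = s*(s - 5)*(s + 4)*(s + 1)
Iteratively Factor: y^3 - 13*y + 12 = (y - 1)*(y^2 + y - 12) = (y - 1)*(y + 4)*(y - 3)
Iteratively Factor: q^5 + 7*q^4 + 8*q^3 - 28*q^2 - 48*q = (q - 2)*(q^4 + 9*q^3 + 26*q^2 + 24*q) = q*(q - 2)*(q^3 + 9*q^2 + 26*q + 24) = q*(q - 2)*(q + 2)*(q^2 + 7*q + 12) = q*(q - 2)*(q + 2)*(q + 3)*(q + 4)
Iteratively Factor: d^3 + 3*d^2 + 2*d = (d)*(d^2 + 3*d + 2) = d*(d + 1)*(d + 2)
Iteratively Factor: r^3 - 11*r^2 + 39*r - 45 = (r - 3)*(r^2 - 8*r + 15) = (r - 5)*(r - 3)*(r - 3)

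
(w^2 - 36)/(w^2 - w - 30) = (w + 6)/(w + 5)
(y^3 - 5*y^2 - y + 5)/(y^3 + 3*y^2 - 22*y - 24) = (y^2 - 6*y + 5)/(y^2 + 2*y - 24)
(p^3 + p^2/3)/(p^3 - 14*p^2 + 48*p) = p*(3*p + 1)/(3*(p^2 - 14*p + 48))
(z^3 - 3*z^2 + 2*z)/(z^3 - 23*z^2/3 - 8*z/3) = 3*(-z^2 + 3*z - 2)/(-3*z^2 + 23*z + 8)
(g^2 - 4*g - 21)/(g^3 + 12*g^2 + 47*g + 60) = (g - 7)/(g^2 + 9*g + 20)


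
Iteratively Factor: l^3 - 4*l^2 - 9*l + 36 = (l - 4)*(l^2 - 9) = (l - 4)*(l + 3)*(l - 3)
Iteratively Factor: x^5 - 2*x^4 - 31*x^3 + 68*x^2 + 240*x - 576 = (x - 4)*(x^4 + 2*x^3 - 23*x^2 - 24*x + 144) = (x - 4)*(x + 4)*(x^3 - 2*x^2 - 15*x + 36) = (x - 4)*(x + 4)^2*(x^2 - 6*x + 9) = (x - 4)*(x - 3)*(x + 4)^2*(x - 3)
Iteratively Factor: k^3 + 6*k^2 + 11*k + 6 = (k + 3)*(k^2 + 3*k + 2) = (k + 1)*(k + 3)*(k + 2)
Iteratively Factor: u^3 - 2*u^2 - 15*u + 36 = (u + 4)*(u^2 - 6*u + 9) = (u - 3)*(u + 4)*(u - 3)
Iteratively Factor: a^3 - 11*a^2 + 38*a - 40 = (a - 4)*(a^2 - 7*a + 10) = (a - 5)*(a - 4)*(a - 2)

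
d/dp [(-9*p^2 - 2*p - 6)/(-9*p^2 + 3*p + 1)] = (-45*p^2 - 126*p + 16)/(81*p^4 - 54*p^3 - 9*p^2 + 6*p + 1)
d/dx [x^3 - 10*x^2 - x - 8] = 3*x^2 - 20*x - 1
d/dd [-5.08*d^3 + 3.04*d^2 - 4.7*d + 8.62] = -15.24*d^2 + 6.08*d - 4.7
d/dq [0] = 0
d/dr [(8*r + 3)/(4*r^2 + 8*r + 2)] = 2*(4*r^2 + 8*r - (r + 1)*(8*r + 3) + 2)/(2*r^2 + 4*r + 1)^2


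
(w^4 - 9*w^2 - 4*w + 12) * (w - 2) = w^5 - 2*w^4 - 9*w^3 + 14*w^2 + 20*w - 24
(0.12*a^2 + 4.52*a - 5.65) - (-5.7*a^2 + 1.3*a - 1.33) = 5.82*a^2 + 3.22*a - 4.32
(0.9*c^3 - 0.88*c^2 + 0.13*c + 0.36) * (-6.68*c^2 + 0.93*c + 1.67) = -6.012*c^5 + 6.7154*c^4 - 0.1838*c^3 - 3.7535*c^2 + 0.5519*c + 0.6012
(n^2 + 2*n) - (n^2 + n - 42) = n + 42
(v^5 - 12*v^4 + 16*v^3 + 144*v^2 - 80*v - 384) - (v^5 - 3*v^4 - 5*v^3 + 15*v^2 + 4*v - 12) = -9*v^4 + 21*v^3 + 129*v^2 - 84*v - 372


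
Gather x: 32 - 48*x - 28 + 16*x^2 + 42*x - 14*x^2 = 2*x^2 - 6*x + 4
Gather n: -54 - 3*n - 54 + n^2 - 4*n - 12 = n^2 - 7*n - 120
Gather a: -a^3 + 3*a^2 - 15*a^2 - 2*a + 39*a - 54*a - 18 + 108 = -a^3 - 12*a^2 - 17*a + 90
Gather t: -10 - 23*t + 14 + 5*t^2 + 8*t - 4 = 5*t^2 - 15*t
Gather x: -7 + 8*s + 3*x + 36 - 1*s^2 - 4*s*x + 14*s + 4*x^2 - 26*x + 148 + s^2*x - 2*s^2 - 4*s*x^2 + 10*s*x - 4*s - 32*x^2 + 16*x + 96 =-3*s^2 + 18*s + x^2*(-4*s - 28) + x*(s^2 + 6*s - 7) + 273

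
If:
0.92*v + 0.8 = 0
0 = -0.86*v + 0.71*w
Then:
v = -0.87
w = -1.05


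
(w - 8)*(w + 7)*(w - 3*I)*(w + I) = w^4 - w^3 - 2*I*w^3 - 53*w^2 + 2*I*w^2 - 3*w + 112*I*w - 168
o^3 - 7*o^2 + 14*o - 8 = (o - 4)*(o - 2)*(o - 1)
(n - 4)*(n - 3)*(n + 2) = n^3 - 5*n^2 - 2*n + 24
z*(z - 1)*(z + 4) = z^3 + 3*z^2 - 4*z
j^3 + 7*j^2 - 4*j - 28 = (j - 2)*(j + 2)*(j + 7)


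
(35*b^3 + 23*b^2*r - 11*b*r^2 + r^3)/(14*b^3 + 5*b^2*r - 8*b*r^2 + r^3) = (-5*b + r)/(-2*b + r)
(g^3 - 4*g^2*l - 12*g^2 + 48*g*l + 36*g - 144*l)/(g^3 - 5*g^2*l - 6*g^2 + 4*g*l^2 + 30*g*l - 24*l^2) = (g - 6)/(g - l)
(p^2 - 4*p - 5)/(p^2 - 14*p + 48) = (p^2 - 4*p - 5)/(p^2 - 14*p + 48)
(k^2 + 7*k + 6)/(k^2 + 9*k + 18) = (k + 1)/(k + 3)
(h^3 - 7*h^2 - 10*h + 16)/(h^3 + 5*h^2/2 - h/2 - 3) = 2*(h - 8)/(2*h + 3)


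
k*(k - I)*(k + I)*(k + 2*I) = k^4 + 2*I*k^3 + k^2 + 2*I*k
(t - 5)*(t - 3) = t^2 - 8*t + 15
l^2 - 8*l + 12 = (l - 6)*(l - 2)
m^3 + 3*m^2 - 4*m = m*(m - 1)*(m + 4)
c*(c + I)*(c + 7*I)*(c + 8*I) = c^4 + 16*I*c^3 - 71*c^2 - 56*I*c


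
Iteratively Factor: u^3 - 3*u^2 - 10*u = (u - 5)*(u^2 + 2*u) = (u - 5)*(u + 2)*(u)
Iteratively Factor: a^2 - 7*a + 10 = (a - 5)*(a - 2)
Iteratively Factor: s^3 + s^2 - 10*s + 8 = (s - 1)*(s^2 + 2*s - 8) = (s - 2)*(s - 1)*(s + 4)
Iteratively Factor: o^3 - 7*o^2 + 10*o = (o - 5)*(o^2 - 2*o) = (o - 5)*(o - 2)*(o)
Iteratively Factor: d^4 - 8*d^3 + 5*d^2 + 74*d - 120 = (d + 3)*(d^3 - 11*d^2 + 38*d - 40) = (d - 5)*(d + 3)*(d^2 - 6*d + 8) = (d - 5)*(d - 2)*(d + 3)*(d - 4)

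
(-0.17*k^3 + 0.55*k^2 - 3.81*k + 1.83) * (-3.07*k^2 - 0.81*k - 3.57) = 0.5219*k^5 - 1.5508*k^4 + 11.8581*k^3 - 4.4955*k^2 + 12.1194*k - 6.5331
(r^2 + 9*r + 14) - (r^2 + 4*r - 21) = 5*r + 35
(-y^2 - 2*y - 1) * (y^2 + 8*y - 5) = -y^4 - 10*y^3 - 12*y^2 + 2*y + 5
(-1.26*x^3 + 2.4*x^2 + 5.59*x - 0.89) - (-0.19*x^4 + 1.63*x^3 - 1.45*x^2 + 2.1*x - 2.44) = 0.19*x^4 - 2.89*x^3 + 3.85*x^2 + 3.49*x + 1.55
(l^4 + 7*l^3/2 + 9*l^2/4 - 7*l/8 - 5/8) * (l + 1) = l^5 + 9*l^4/2 + 23*l^3/4 + 11*l^2/8 - 3*l/2 - 5/8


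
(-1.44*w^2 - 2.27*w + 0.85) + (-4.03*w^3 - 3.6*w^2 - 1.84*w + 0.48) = -4.03*w^3 - 5.04*w^2 - 4.11*w + 1.33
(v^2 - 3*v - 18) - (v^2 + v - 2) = -4*v - 16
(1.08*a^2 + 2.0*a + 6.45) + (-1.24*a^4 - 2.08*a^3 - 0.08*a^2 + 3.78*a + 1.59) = -1.24*a^4 - 2.08*a^3 + 1.0*a^2 + 5.78*a + 8.04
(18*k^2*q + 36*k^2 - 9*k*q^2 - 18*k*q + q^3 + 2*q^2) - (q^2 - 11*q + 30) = 18*k^2*q + 36*k^2 - 9*k*q^2 - 18*k*q + q^3 + q^2 + 11*q - 30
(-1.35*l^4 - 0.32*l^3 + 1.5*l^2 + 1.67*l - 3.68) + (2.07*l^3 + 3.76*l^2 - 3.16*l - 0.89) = -1.35*l^4 + 1.75*l^3 + 5.26*l^2 - 1.49*l - 4.57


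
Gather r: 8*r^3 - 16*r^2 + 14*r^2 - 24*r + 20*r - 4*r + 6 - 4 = 8*r^3 - 2*r^2 - 8*r + 2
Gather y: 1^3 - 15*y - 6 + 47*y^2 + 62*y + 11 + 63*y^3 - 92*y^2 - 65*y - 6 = 63*y^3 - 45*y^2 - 18*y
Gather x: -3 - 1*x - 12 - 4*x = -5*x - 15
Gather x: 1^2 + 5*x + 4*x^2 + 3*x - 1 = 4*x^2 + 8*x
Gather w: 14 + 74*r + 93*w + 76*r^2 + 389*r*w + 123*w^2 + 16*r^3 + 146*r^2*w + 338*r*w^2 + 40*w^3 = 16*r^3 + 76*r^2 + 74*r + 40*w^3 + w^2*(338*r + 123) + w*(146*r^2 + 389*r + 93) + 14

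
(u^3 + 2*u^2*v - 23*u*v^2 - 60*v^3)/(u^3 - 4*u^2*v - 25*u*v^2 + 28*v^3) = (u^2 - 2*u*v - 15*v^2)/(u^2 - 8*u*v + 7*v^2)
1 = 1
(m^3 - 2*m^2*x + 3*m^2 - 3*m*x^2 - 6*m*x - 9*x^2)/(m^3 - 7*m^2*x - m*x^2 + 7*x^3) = (m^2 - 3*m*x + 3*m - 9*x)/(m^2 - 8*m*x + 7*x^2)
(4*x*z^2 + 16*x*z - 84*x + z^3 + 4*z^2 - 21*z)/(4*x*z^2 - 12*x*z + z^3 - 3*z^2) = (z + 7)/z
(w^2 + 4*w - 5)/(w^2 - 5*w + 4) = (w + 5)/(w - 4)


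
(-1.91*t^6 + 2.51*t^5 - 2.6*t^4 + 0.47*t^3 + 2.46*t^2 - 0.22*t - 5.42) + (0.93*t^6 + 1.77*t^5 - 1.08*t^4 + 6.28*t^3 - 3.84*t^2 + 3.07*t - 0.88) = -0.98*t^6 + 4.28*t^5 - 3.68*t^4 + 6.75*t^3 - 1.38*t^2 + 2.85*t - 6.3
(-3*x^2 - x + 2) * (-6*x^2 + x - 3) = 18*x^4 + 3*x^3 - 4*x^2 + 5*x - 6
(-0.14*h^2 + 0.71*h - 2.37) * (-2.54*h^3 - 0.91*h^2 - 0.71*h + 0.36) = 0.3556*h^5 - 1.676*h^4 + 5.4731*h^3 + 1.6022*h^2 + 1.9383*h - 0.8532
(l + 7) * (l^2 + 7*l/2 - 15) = l^3 + 21*l^2/2 + 19*l/2 - 105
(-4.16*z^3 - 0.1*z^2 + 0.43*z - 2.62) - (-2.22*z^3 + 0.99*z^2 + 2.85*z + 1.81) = -1.94*z^3 - 1.09*z^2 - 2.42*z - 4.43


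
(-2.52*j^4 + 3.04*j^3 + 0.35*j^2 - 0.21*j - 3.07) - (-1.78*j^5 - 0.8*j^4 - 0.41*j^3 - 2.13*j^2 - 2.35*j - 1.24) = 1.78*j^5 - 1.72*j^4 + 3.45*j^3 + 2.48*j^2 + 2.14*j - 1.83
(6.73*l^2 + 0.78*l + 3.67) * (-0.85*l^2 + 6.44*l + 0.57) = -5.7205*l^4 + 42.6782*l^3 + 5.7398*l^2 + 24.0794*l + 2.0919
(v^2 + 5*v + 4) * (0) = 0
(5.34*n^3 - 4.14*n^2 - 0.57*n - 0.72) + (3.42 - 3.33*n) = 5.34*n^3 - 4.14*n^2 - 3.9*n + 2.7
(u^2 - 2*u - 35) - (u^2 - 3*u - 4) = u - 31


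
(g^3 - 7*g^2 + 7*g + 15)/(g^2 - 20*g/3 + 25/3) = 3*(g^2 - 2*g - 3)/(3*g - 5)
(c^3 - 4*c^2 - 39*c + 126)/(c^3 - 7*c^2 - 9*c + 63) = (c + 6)/(c + 3)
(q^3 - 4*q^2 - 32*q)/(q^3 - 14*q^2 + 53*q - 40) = q*(q + 4)/(q^2 - 6*q + 5)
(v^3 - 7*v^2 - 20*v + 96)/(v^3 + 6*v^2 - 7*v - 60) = (v - 8)/(v + 5)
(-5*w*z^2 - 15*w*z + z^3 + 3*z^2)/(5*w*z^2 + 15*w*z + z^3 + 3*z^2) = (-5*w + z)/(5*w + z)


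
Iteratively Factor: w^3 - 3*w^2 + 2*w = (w - 2)*(w^2 - w) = w*(w - 2)*(w - 1)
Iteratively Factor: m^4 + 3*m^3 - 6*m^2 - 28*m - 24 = (m + 2)*(m^3 + m^2 - 8*m - 12) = (m + 2)^2*(m^2 - m - 6) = (m - 3)*(m + 2)^2*(m + 2)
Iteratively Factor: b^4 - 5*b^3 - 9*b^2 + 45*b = (b)*(b^3 - 5*b^2 - 9*b + 45) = b*(b + 3)*(b^2 - 8*b + 15) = b*(b - 3)*(b + 3)*(b - 5)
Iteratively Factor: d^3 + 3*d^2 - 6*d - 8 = (d - 2)*(d^2 + 5*d + 4) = (d - 2)*(d + 1)*(d + 4)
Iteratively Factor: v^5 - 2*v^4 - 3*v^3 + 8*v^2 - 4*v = (v - 2)*(v^4 - 3*v^2 + 2*v) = (v - 2)*(v - 1)*(v^3 + v^2 - 2*v) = v*(v - 2)*(v - 1)*(v^2 + v - 2) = v*(v - 2)*(v - 1)^2*(v + 2)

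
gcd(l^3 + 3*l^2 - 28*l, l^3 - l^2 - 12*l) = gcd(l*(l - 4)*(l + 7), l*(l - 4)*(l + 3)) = l^2 - 4*l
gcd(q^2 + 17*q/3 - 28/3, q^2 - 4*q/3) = q - 4/3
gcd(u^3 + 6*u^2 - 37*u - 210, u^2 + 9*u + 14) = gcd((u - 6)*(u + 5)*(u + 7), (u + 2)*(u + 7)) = u + 7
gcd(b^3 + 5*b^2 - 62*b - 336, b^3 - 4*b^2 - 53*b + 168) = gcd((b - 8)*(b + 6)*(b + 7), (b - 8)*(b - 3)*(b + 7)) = b^2 - b - 56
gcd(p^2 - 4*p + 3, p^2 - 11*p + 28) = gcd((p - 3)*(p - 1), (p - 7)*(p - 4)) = 1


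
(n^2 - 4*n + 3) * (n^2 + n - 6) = n^4 - 3*n^3 - 7*n^2 + 27*n - 18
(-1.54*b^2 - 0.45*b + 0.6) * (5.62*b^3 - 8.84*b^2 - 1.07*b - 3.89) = -8.6548*b^5 + 11.0846*b^4 + 8.9978*b^3 + 1.1681*b^2 + 1.1085*b - 2.334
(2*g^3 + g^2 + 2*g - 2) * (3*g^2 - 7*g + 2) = 6*g^5 - 11*g^4 + 3*g^3 - 18*g^2 + 18*g - 4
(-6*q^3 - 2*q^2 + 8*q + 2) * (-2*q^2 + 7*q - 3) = 12*q^5 - 38*q^4 - 12*q^3 + 58*q^2 - 10*q - 6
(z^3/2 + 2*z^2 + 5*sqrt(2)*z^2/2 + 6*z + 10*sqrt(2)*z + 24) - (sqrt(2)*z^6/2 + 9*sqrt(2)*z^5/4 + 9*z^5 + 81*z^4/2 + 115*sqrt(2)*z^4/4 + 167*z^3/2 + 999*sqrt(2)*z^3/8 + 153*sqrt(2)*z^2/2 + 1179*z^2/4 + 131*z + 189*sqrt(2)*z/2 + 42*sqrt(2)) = -sqrt(2)*z^6/2 - 9*z^5 - 9*sqrt(2)*z^5/4 - 115*sqrt(2)*z^4/4 - 81*z^4/2 - 999*sqrt(2)*z^3/8 - 83*z^3 - 1171*z^2/4 - 74*sqrt(2)*z^2 - 125*z - 169*sqrt(2)*z/2 - 42*sqrt(2) + 24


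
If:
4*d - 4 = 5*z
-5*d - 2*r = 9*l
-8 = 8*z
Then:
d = -1/4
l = 5/36 - 2*r/9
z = -1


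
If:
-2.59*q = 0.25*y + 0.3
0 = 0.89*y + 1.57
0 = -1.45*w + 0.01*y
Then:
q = 0.05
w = -0.01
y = -1.76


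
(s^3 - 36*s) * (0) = 0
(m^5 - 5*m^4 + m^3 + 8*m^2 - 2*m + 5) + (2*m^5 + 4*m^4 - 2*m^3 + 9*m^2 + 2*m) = 3*m^5 - m^4 - m^3 + 17*m^2 + 5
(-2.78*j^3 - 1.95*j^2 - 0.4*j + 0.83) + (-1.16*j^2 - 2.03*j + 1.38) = -2.78*j^3 - 3.11*j^2 - 2.43*j + 2.21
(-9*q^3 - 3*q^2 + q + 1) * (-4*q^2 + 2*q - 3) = 36*q^5 - 6*q^4 + 17*q^3 + 7*q^2 - q - 3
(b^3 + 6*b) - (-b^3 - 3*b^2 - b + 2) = 2*b^3 + 3*b^2 + 7*b - 2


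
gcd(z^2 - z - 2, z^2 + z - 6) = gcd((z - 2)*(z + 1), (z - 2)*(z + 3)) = z - 2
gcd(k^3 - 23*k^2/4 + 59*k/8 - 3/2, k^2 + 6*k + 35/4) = 1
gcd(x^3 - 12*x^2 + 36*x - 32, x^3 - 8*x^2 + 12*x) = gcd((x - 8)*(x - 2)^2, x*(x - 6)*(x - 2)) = x - 2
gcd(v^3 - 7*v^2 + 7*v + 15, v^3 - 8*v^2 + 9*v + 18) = v^2 - 2*v - 3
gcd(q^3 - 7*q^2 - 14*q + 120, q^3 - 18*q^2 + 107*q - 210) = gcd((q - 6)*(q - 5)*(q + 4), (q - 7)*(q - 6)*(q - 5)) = q^2 - 11*q + 30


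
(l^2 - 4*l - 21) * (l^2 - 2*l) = l^4 - 6*l^3 - 13*l^2 + 42*l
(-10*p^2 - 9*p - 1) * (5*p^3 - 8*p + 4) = -50*p^5 - 45*p^4 + 75*p^3 + 32*p^2 - 28*p - 4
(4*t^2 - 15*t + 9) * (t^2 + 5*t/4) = 4*t^4 - 10*t^3 - 39*t^2/4 + 45*t/4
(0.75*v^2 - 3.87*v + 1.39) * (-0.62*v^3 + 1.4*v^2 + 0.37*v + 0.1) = -0.465*v^5 + 3.4494*v^4 - 6.0023*v^3 + 0.5891*v^2 + 0.1273*v + 0.139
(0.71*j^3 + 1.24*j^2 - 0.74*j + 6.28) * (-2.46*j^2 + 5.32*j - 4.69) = -1.7466*j^5 + 0.7268*j^4 + 5.0873*j^3 - 25.2012*j^2 + 36.8802*j - 29.4532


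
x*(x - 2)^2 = x^3 - 4*x^2 + 4*x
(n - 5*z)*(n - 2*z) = n^2 - 7*n*z + 10*z^2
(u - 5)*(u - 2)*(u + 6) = u^3 - u^2 - 32*u + 60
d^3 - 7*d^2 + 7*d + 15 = (d - 5)*(d - 3)*(d + 1)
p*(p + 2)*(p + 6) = p^3 + 8*p^2 + 12*p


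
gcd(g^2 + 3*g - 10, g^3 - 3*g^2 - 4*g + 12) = g - 2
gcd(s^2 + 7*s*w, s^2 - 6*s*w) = s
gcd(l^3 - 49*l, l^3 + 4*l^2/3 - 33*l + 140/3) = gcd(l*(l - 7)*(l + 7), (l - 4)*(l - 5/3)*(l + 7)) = l + 7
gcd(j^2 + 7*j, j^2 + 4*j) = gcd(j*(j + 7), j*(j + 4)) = j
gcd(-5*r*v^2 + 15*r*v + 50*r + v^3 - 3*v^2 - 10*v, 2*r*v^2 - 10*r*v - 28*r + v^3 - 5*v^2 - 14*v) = v + 2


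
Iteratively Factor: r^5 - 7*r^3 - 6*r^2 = (r + 2)*(r^4 - 2*r^3 - 3*r^2) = (r - 3)*(r + 2)*(r^3 + r^2) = r*(r - 3)*(r + 2)*(r^2 + r) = r^2*(r - 3)*(r + 2)*(r + 1)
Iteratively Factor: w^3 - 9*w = (w)*(w^2 - 9) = w*(w - 3)*(w + 3)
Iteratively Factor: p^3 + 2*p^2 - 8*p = (p)*(p^2 + 2*p - 8) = p*(p - 2)*(p + 4)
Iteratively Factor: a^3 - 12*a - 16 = (a + 2)*(a^2 - 2*a - 8) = (a - 4)*(a + 2)*(a + 2)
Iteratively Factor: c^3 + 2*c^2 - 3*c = (c)*(c^2 + 2*c - 3) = c*(c - 1)*(c + 3)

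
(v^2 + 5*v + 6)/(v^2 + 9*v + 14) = (v + 3)/(v + 7)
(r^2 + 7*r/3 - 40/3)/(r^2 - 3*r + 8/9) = 3*(r + 5)/(3*r - 1)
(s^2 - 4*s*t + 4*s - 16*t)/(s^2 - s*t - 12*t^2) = (s + 4)/(s + 3*t)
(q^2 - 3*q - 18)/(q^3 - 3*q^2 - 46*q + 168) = (q + 3)/(q^2 + 3*q - 28)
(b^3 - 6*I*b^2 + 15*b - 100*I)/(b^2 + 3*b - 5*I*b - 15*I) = (b^2 - I*b + 20)/(b + 3)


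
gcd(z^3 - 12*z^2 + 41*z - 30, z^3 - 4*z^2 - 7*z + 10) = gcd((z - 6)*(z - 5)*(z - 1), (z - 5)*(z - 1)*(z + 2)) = z^2 - 6*z + 5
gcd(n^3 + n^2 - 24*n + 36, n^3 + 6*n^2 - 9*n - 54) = n^2 + 3*n - 18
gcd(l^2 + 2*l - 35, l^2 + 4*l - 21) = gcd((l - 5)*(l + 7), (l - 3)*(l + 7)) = l + 7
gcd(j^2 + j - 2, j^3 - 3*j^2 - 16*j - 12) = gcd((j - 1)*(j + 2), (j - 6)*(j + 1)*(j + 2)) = j + 2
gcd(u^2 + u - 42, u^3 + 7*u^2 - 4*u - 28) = u + 7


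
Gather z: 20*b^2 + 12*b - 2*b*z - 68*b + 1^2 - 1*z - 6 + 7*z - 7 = 20*b^2 - 56*b + z*(6 - 2*b) - 12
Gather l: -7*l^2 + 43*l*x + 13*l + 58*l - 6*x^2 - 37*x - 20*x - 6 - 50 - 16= -7*l^2 + l*(43*x + 71) - 6*x^2 - 57*x - 72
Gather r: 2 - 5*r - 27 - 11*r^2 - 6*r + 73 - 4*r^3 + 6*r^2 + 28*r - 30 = -4*r^3 - 5*r^2 + 17*r + 18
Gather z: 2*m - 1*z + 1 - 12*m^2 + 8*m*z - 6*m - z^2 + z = -12*m^2 + 8*m*z - 4*m - z^2 + 1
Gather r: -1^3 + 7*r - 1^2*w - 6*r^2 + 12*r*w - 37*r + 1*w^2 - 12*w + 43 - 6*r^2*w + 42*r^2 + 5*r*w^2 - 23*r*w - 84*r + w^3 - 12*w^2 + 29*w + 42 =r^2*(36 - 6*w) + r*(5*w^2 - 11*w - 114) + w^3 - 11*w^2 + 16*w + 84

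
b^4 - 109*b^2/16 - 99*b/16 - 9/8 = (b - 3)*(b + 1/4)*(b + 3/4)*(b + 2)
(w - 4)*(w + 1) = w^2 - 3*w - 4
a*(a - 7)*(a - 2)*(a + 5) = a^4 - 4*a^3 - 31*a^2 + 70*a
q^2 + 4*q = q*(q + 4)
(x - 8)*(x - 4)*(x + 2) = x^3 - 10*x^2 + 8*x + 64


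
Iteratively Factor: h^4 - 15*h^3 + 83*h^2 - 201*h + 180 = (h - 4)*(h^3 - 11*h^2 + 39*h - 45) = (h - 4)*(h - 3)*(h^2 - 8*h + 15) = (h - 4)*(h - 3)^2*(h - 5)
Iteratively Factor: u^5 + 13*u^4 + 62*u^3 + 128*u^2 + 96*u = (u + 4)*(u^4 + 9*u^3 + 26*u^2 + 24*u) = (u + 3)*(u + 4)*(u^3 + 6*u^2 + 8*u) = u*(u + 3)*(u + 4)*(u^2 + 6*u + 8) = u*(u + 2)*(u + 3)*(u + 4)*(u + 4)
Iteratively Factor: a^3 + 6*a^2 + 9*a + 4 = (a + 1)*(a^2 + 5*a + 4) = (a + 1)*(a + 4)*(a + 1)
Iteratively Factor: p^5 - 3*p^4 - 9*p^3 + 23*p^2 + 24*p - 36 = (p - 3)*(p^4 - 9*p^2 - 4*p + 12) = (p - 3)*(p - 1)*(p^3 + p^2 - 8*p - 12) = (p - 3)*(p - 1)*(p + 2)*(p^2 - p - 6) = (p - 3)*(p - 1)*(p + 2)^2*(p - 3)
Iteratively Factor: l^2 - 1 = (l - 1)*(l + 1)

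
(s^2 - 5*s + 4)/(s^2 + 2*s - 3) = (s - 4)/(s + 3)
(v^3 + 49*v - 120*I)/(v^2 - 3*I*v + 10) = (v^2 + 5*I*v + 24)/(v + 2*I)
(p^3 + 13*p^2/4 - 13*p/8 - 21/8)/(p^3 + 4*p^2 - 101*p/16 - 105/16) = 2*(2*p^2 + 5*p - 7)/(4*p^2 + 13*p - 35)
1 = 1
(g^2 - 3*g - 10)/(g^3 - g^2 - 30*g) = (-g^2 + 3*g + 10)/(g*(-g^2 + g + 30))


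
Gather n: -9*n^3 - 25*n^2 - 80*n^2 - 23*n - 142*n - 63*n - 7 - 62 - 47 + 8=-9*n^3 - 105*n^2 - 228*n - 108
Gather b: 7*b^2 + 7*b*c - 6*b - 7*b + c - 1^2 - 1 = 7*b^2 + b*(7*c - 13) + c - 2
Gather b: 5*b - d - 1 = 5*b - d - 1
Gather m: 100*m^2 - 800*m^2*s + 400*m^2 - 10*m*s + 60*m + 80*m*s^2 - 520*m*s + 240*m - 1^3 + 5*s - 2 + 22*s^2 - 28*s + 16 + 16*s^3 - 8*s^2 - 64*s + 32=m^2*(500 - 800*s) + m*(80*s^2 - 530*s + 300) + 16*s^3 + 14*s^2 - 87*s + 45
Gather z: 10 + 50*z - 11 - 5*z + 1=45*z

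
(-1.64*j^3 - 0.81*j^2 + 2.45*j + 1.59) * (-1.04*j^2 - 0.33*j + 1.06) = 1.7056*j^5 + 1.3836*j^4 - 4.0191*j^3 - 3.3207*j^2 + 2.0723*j + 1.6854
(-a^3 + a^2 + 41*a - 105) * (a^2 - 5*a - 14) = -a^5 + 6*a^4 + 50*a^3 - 324*a^2 - 49*a + 1470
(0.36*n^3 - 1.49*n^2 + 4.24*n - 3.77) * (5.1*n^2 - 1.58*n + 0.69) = 1.836*n^5 - 8.1678*n^4 + 24.2266*n^3 - 26.9543*n^2 + 8.8822*n - 2.6013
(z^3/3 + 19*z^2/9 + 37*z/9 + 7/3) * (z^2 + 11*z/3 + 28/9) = z^5/3 + 10*z^4/3 + 116*z^3/9 + 1942*z^2/81 + 1729*z/81 + 196/27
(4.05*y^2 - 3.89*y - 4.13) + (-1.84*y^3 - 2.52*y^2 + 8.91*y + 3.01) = -1.84*y^3 + 1.53*y^2 + 5.02*y - 1.12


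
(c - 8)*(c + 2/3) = c^2 - 22*c/3 - 16/3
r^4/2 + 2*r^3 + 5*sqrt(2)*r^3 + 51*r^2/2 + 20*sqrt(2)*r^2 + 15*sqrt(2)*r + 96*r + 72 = (r/2 + 1/2)*(r + 3)*(r + 4*sqrt(2))*(r + 6*sqrt(2))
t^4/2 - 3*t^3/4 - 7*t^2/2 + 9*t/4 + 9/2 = (t/2 + 1/2)*(t - 3)*(t - 3/2)*(t + 2)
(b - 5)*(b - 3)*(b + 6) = b^3 - 2*b^2 - 33*b + 90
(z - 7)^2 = z^2 - 14*z + 49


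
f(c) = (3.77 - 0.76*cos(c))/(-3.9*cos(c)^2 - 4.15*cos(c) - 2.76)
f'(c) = (3.77 - 0.76*cos(c))*(-7.8*sin(c)*cos(c) - 4.15*sin(c))/(-3.9*cos(c)^2 - 4.15*cos(c) - 2.76)^2 + 0.76*sin(c)/(-3.9*cos(c)^2 - 4.15*cos(c) - 2.76)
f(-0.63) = -0.36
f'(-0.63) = 0.31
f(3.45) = -1.92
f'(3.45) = -0.71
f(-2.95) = -1.85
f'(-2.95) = -0.45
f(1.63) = -1.51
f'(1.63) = -2.50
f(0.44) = -0.32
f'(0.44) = -0.19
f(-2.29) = -2.48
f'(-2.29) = -0.74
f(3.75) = -2.22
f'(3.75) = -1.22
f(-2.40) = -2.38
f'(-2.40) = -1.13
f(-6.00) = -0.29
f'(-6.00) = -0.11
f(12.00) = -0.35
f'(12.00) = 0.27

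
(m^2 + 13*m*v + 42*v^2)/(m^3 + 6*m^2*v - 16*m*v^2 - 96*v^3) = (-m - 7*v)/(-m^2 + 16*v^2)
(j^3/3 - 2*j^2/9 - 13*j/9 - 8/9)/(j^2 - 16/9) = (3*j^3 - 2*j^2 - 13*j - 8)/(9*j^2 - 16)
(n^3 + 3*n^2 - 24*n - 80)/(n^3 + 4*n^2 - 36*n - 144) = (n^2 - n - 20)/(n^2 - 36)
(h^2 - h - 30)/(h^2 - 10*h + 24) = (h + 5)/(h - 4)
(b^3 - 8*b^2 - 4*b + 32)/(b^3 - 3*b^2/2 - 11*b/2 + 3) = 2*(b^2 - 10*b + 16)/(2*b^2 - 7*b + 3)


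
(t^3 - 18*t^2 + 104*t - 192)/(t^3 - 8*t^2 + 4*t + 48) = (t - 8)/(t + 2)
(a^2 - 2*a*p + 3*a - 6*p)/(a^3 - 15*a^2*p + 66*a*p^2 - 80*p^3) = (a + 3)/(a^2 - 13*a*p + 40*p^2)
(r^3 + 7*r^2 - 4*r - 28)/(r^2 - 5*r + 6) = (r^2 + 9*r + 14)/(r - 3)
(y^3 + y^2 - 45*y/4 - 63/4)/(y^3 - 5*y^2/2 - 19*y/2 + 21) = (y + 3/2)/(y - 2)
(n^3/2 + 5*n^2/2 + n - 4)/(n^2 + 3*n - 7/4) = 2*(n^3 + 5*n^2 + 2*n - 8)/(4*n^2 + 12*n - 7)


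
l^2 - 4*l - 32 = (l - 8)*(l + 4)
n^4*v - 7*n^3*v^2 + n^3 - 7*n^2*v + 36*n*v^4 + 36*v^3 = (n - 6*v)*(n - 3*v)*(n + 2*v)*(n*v + 1)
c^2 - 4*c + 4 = (c - 2)^2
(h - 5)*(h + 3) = h^2 - 2*h - 15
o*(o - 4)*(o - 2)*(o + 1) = o^4 - 5*o^3 + 2*o^2 + 8*o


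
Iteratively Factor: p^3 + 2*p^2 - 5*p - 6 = (p + 3)*(p^2 - p - 2) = (p - 2)*(p + 3)*(p + 1)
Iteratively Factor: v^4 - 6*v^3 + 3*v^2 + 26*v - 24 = (v + 2)*(v^3 - 8*v^2 + 19*v - 12) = (v - 3)*(v + 2)*(v^2 - 5*v + 4) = (v - 3)*(v - 1)*(v + 2)*(v - 4)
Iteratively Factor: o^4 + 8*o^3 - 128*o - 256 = (o + 4)*(o^3 + 4*o^2 - 16*o - 64) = (o - 4)*(o + 4)*(o^2 + 8*o + 16) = (o - 4)*(o + 4)^2*(o + 4)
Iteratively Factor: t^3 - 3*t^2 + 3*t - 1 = (t - 1)*(t^2 - 2*t + 1) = (t - 1)^2*(t - 1)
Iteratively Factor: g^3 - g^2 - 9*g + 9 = (g - 1)*(g^2 - 9) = (g - 1)*(g + 3)*(g - 3)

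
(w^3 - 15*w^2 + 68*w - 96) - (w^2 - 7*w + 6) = w^3 - 16*w^2 + 75*w - 102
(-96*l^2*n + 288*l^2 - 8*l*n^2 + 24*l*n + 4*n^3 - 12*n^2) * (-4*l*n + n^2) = 384*l^3*n^2 - 1152*l^3*n - 64*l^2*n^3 + 192*l^2*n^2 - 24*l*n^4 + 72*l*n^3 + 4*n^5 - 12*n^4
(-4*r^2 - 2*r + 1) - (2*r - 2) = -4*r^2 - 4*r + 3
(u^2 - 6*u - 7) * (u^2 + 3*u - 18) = u^4 - 3*u^3 - 43*u^2 + 87*u + 126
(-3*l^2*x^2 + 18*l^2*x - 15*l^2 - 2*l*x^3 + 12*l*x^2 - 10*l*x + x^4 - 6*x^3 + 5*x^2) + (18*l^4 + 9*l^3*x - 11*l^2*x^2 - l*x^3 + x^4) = 18*l^4 + 9*l^3*x - 14*l^2*x^2 + 18*l^2*x - 15*l^2 - 3*l*x^3 + 12*l*x^2 - 10*l*x + 2*x^4 - 6*x^3 + 5*x^2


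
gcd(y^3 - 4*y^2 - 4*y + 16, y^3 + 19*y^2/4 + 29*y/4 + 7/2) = y + 2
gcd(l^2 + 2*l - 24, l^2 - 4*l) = l - 4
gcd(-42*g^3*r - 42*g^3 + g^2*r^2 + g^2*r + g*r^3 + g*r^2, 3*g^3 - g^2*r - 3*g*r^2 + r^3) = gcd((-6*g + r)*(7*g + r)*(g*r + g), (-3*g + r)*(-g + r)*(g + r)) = 1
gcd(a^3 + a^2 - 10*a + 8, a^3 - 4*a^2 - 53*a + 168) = 1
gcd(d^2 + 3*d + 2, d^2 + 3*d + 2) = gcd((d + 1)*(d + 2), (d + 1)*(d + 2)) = d^2 + 3*d + 2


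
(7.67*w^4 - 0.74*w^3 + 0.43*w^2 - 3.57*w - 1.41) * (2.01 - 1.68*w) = -12.8856*w^5 + 16.6599*w^4 - 2.2098*w^3 + 6.8619*w^2 - 4.8069*w - 2.8341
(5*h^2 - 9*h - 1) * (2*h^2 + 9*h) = 10*h^4 + 27*h^3 - 83*h^2 - 9*h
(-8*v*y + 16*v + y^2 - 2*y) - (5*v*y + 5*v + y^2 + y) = -13*v*y + 11*v - 3*y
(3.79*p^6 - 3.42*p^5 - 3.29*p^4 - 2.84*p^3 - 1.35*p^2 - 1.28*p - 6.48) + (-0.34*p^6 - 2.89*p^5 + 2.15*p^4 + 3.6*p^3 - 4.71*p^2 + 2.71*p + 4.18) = 3.45*p^6 - 6.31*p^5 - 1.14*p^4 + 0.76*p^3 - 6.06*p^2 + 1.43*p - 2.3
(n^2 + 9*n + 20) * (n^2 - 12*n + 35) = n^4 - 3*n^3 - 53*n^2 + 75*n + 700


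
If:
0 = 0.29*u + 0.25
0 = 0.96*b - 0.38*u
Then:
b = -0.34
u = -0.86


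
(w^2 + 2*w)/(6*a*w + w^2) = (w + 2)/(6*a + w)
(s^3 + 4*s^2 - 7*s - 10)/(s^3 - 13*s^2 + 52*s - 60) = (s^2 + 6*s + 5)/(s^2 - 11*s + 30)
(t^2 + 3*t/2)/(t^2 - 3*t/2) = (2*t + 3)/(2*t - 3)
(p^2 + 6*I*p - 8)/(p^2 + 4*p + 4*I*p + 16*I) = (p + 2*I)/(p + 4)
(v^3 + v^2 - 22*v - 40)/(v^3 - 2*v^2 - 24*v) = (v^2 - 3*v - 10)/(v*(v - 6))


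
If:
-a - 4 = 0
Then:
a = -4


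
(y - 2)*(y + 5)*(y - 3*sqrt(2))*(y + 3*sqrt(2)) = y^4 + 3*y^3 - 28*y^2 - 54*y + 180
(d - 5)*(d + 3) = d^2 - 2*d - 15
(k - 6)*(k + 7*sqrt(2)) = k^2 - 6*k + 7*sqrt(2)*k - 42*sqrt(2)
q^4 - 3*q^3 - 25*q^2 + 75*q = q*(q - 5)*(q - 3)*(q + 5)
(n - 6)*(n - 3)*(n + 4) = n^3 - 5*n^2 - 18*n + 72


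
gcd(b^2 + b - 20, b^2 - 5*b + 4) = b - 4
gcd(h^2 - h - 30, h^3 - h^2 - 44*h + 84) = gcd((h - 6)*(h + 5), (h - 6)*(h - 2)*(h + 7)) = h - 6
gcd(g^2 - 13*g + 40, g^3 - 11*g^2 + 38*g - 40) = g - 5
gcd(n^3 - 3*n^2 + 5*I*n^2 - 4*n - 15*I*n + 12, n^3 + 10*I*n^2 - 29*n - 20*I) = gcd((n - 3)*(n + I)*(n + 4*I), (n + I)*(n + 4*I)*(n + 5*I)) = n^2 + 5*I*n - 4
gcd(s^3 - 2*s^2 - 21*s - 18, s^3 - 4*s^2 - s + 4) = s + 1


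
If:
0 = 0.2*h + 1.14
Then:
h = -5.70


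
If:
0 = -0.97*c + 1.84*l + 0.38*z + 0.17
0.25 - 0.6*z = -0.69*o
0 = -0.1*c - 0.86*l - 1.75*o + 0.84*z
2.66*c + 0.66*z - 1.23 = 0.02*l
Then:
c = 0.15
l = -0.27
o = 0.73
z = 1.25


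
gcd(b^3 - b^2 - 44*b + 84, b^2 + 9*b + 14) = b + 7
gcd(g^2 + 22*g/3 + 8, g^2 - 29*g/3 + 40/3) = 1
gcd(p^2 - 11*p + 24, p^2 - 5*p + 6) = p - 3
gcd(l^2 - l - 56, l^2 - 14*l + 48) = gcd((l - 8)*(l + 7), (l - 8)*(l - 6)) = l - 8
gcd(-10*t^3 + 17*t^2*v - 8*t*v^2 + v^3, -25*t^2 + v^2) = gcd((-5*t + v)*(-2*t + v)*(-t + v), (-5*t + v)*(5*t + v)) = 5*t - v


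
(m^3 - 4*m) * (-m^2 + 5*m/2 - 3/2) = -m^5 + 5*m^4/2 + 5*m^3/2 - 10*m^2 + 6*m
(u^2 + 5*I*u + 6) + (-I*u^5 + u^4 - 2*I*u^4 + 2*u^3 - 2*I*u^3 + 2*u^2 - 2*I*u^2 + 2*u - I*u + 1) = -I*u^5 + u^4 - 2*I*u^4 + 2*u^3 - 2*I*u^3 + 3*u^2 - 2*I*u^2 + 2*u + 4*I*u + 7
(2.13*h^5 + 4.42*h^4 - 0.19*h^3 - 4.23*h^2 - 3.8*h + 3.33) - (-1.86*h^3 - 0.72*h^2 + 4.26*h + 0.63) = 2.13*h^5 + 4.42*h^4 + 1.67*h^3 - 3.51*h^2 - 8.06*h + 2.7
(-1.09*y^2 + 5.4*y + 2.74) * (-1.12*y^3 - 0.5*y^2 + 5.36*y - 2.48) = 1.2208*y^5 - 5.503*y^4 - 11.6112*y^3 + 30.2772*y^2 + 1.2944*y - 6.7952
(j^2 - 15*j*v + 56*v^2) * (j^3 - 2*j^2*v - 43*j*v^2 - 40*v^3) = j^5 - 17*j^4*v + 43*j^3*v^2 + 493*j^2*v^3 - 1808*j*v^4 - 2240*v^5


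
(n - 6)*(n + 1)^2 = n^3 - 4*n^2 - 11*n - 6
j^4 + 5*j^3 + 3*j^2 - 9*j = j*(j - 1)*(j + 3)^2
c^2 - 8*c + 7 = (c - 7)*(c - 1)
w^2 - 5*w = w*(w - 5)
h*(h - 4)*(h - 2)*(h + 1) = h^4 - 5*h^3 + 2*h^2 + 8*h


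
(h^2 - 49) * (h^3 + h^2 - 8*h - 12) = h^5 + h^4 - 57*h^3 - 61*h^2 + 392*h + 588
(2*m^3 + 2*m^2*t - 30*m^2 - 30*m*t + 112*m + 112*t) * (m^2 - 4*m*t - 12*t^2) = 2*m^5 - 6*m^4*t - 30*m^4 - 32*m^3*t^2 + 90*m^3*t + 112*m^3 - 24*m^2*t^3 + 480*m^2*t^2 - 336*m^2*t + 360*m*t^3 - 1792*m*t^2 - 1344*t^3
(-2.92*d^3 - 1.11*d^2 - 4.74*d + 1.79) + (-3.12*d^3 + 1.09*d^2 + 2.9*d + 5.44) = -6.04*d^3 - 0.02*d^2 - 1.84*d + 7.23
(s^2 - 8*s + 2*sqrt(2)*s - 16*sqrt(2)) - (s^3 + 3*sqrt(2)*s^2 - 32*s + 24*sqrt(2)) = -s^3 - 3*sqrt(2)*s^2 + s^2 + 2*sqrt(2)*s + 24*s - 40*sqrt(2)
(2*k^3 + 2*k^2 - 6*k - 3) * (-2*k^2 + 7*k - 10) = -4*k^5 + 10*k^4 + 6*k^3 - 56*k^2 + 39*k + 30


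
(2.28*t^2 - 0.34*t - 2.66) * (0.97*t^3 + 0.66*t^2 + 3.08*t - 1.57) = 2.2116*t^5 + 1.175*t^4 + 4.2178*t^3 - 6.3824*t^2 - 7.659*t + 4.1762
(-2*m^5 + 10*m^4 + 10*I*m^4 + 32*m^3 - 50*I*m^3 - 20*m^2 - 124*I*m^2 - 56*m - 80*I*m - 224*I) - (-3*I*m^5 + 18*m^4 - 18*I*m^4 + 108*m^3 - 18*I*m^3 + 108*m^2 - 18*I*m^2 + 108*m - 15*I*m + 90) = -2*m^5 + 3*I*m^5 - 8*m^4 + 28*I*m^4 - 76*m^3 - 32*I*m^3 - 128*m^2 - 106*I*m^2 - 164*m - 65*I*m - 90 - 224*I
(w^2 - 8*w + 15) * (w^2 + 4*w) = w^4 - 4*w^3 - 17*w^2 + 60*w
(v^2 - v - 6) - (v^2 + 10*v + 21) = -11*v - 27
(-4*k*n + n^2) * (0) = 0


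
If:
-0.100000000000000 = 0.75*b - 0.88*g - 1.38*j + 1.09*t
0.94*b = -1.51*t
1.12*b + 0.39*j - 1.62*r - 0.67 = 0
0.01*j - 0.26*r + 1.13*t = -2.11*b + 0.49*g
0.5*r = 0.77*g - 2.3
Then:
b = 1.00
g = 2.90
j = -1.72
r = -0.14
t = -0.62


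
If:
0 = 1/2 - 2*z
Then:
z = 1/4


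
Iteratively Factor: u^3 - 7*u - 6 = (u - 3)*(u^2 + 3*u + 2) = (u - 3)*(u + 2)*(u + 1)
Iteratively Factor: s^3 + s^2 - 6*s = (s - 2)*(s^2 + 3*s) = s*(s - 2)*(s + 3)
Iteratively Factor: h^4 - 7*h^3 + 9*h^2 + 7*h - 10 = (h - 1)*(h^3 - 6*h^2 + 3*h + 10) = (h - 2)*(h - 1)*(h^2 - 4*h - 5) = (h - 2)*(h - 1)*(h + 1)*(h - 5)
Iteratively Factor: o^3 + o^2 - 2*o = (o + 2)*(o^2 - o) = (o - 1)*(o + 2)*(o)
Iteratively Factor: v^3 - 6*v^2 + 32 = (v - 4)*(v^2 - 2*v - 8) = (v - 4)^2*(v + 2)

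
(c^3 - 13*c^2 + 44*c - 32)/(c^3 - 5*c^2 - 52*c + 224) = (c - 1)/(c + 7)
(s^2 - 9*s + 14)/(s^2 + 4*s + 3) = (s^2 - 9*s + 14)/(s^2 + 4*s + 3)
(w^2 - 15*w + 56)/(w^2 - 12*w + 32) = (w - 7)/(w - 4)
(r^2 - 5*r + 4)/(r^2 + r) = (r^2 - 5*r + 4)/(r*(r + 1))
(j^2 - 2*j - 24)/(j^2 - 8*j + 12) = (j + 4)/(j - 2)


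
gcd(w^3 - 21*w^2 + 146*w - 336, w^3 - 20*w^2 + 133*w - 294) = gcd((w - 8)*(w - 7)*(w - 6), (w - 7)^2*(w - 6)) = w^2 - 13*w + 42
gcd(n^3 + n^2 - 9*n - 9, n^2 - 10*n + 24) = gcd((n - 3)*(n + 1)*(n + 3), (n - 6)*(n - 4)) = 1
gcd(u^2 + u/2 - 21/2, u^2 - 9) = u - 3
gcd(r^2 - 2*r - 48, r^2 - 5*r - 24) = r - 8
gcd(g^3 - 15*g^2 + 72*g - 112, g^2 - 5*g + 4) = g - 4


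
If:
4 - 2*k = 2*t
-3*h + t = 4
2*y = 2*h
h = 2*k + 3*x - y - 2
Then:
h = y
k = -3*y - 2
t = 3*y + 4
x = 8*y/3 + 2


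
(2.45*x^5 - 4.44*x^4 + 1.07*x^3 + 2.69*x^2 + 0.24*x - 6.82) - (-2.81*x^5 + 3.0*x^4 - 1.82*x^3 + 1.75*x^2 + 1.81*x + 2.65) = 5.26*x^5 - 7.44*x^4 + 2.89*x^3 + 0.94*x^2 - 1.57*x - 9.47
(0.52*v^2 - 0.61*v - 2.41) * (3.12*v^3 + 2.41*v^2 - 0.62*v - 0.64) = 1.6224*v^5 - 0.65*v^4 - 9.3117*v^3 - 5.7627*v^2 + 1.8846*v + 1.5424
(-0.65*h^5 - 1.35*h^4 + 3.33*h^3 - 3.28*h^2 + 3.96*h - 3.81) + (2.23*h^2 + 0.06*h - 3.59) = -0.65*h^5 - 1.35*h^4 + 3.33*h^3 - 1.05*h^2 + 4.02*h - 7.4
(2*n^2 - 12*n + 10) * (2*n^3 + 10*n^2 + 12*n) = 4*n^5 - 4*n^4 - 76*n^3 - 44*n^2 + 120*n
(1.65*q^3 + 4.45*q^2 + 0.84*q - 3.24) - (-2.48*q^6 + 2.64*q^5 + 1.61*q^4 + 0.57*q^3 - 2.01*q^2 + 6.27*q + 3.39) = 2.48*q^6 - 2.64*q^5 - 1.61*q^4 + 1.08*q^3 + 6.46*q^2 - 5.43*q - 6.63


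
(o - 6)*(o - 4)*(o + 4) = o^3 - 6*o^2 - 16*o + 96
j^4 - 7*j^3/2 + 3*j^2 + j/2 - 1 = (j - 2)*(j - 1)^2*(j + 1/2)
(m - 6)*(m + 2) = m^2 - 4*m - 12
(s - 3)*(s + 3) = s^2 - 9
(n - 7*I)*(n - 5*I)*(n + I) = n^3 - 11*I*n^2 - 23*n - 35*I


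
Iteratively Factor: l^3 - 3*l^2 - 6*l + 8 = (l + 2)*(l^2 - 5*l + 4) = (l - 4)*(l + 2)*(l - 1)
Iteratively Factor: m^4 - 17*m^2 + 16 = (m + 4)*(m^3 - 4*m^2 - m + 4) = (m - 1)*(m + 4)*(m^2 - 3*m - 4) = (m - 1)*(m + 1)*(m + 4)*(m - 4)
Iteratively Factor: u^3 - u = (u + 1)*(u^2 - u) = u*(u + 1)*(u - 1)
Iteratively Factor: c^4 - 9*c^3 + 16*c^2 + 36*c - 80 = (c - 2)*(c^3 - 7*c^2 + 2*c + 40) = (c - 4)*(c - 2)*(c^2 - 3*c - 10) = (c - 4)*(c - 2)*(c + 2)*(c - 5)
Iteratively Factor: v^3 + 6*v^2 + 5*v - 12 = (v + 4)*(v^2 + 2*v - 3) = (v + 3)*(v + 4)*(v - 1)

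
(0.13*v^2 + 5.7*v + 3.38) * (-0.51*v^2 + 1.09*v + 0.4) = -0.0663*v^4 - 2.7653*v^3 + 4.5412*v^2 + 5.9642*v + 1.352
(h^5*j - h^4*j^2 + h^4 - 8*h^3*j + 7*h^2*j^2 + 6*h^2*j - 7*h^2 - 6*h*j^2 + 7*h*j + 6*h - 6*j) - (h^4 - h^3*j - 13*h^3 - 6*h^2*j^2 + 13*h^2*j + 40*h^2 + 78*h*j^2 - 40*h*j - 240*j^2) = h^5*j - h^4*j^2 - 7*h^3*j + 13*h^3 + 13*h^2*j^2 - 7*h^2*j - 47*h^2 - 84*h*j^2 + 47*h*j + 6*h + 240*j^2 - 6*j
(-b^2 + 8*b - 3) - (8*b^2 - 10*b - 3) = -9*b^2 + 18*b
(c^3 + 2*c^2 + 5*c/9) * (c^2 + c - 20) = c^5 + 3*c^4 - 157*c^3/9 - 355*c^2/9 - 100*c/9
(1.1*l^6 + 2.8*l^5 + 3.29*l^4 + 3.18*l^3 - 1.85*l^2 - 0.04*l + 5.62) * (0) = 0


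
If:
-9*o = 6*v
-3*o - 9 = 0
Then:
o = -3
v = 9/2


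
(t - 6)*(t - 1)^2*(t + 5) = t^4 - 3*t^3 - 27*t^2 + 59*t - 30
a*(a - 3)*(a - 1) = a^3 - 4*a^2 + 3*a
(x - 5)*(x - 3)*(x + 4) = x^3 - 4*x^2 - 17*x + 60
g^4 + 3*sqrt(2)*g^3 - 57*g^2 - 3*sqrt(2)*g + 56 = (g - 1)*(g + 1)*(g - 4*sqrt(2))*(g + 7*sqrt(2))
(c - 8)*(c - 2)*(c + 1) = c^3 - 9*c^2 + 6*c + 16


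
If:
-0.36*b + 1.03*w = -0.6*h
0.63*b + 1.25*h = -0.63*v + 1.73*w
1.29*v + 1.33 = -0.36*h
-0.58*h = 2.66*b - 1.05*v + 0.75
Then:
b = -0.79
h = 0.32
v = -1.12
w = -0.47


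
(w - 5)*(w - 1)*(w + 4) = w^3 - 2*w^2 - 19*w + 20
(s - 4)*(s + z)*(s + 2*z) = s^3 + 3*s^2*z - 4*s^2 + 2*s*z^2 - 12*s*z - 8*z^2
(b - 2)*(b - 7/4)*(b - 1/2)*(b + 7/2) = b^4 - 3*b^3/4 - 19*b^2/2 + 273*b/16 - 49/8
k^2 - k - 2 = (k - 2)*(k + 1)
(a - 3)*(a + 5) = a^2 + 2*a - 15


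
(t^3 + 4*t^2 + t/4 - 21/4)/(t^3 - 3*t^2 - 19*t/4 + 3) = (2*t^2 + 5*t - 7)/(2*t^2 - 9*t + 4)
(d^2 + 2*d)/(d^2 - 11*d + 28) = d*(d + 2)/(d^2 - 11*d + 28)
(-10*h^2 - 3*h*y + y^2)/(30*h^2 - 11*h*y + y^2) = (2*h + y)/(-6*h + y)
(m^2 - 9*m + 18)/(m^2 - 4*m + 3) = (m - 6)/(m - 1)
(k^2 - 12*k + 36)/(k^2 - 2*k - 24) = (k - 6)/(k + 4)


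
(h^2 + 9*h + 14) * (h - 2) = h^3 + 7*h^2 - 4*h - 28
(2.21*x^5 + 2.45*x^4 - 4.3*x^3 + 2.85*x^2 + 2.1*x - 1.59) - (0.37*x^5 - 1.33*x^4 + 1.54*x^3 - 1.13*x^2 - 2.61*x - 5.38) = 1.84*x^5 + 3.78*x^4 - 5.84*x^3 + 3.98*x^2 + 4.71*x + 3.79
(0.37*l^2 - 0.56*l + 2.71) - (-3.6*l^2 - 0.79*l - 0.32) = 3.97*l^2 + 0.23*l + 3.03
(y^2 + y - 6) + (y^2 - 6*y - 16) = 2*y^2 - 5*y - 22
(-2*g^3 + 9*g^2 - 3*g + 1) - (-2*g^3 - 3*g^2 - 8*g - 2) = 12*g^2 + 5*g + 3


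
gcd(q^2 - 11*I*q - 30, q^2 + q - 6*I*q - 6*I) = q - 6*I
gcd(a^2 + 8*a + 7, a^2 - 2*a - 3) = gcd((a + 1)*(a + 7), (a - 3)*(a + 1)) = a + 1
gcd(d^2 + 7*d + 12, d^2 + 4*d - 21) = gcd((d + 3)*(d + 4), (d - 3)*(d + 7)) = 1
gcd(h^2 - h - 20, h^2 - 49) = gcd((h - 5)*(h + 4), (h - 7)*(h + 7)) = 1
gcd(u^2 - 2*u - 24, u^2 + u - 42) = u - 6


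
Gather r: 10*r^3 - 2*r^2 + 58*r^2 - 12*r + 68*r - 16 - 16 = 10*r^3 + 56*r^2 + 56*r - 32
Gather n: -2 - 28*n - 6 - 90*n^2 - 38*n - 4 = -90*n^2 - 66*n - 12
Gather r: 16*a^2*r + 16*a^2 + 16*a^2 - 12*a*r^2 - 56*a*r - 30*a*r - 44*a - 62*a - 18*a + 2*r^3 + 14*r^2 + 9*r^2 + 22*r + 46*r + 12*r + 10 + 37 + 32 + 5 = 32*a^2 - 124*a + 2*r^3 + r^2*(23 - 12*a) + r*(16*a^2 - 86*a + 80) + 84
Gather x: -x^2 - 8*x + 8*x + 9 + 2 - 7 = 4 - x^2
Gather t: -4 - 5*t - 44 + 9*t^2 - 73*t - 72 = 9*t^2 - 78*t - 120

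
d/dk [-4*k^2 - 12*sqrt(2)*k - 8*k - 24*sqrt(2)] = -8*k - 12*sqrt(2) - 8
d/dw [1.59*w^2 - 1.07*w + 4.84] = 3.18*w - 1.07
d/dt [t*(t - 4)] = 2*t - 4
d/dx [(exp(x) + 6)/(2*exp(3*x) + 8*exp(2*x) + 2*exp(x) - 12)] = (-(exp(x) + 6)*(3*exp(2*x) + 8*exp(x) + 1) + exp(3*x) + 4*exp(2*x) + exp(x) - 6)*exp(x)/(2*(exp(3*x) + 4*exp(2*x) + exp(x) - 6)^2)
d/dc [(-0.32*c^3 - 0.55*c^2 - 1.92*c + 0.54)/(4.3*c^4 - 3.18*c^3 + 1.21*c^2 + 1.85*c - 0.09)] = (1.376*c^6 + 4.73*c^5 + 22.6318*c^4 - 22.6832*c^3 + 6.5437*c^2 - 1.2078*c - 0.8262)/(18.49*c^8 - 27.348*c^7 + 20.5184*c^6 + 8.2144*c^5 - 11.0759*c^4 + 5.0494*c^3 + 3.2047*c^2 - 0.333*c + 0.0081)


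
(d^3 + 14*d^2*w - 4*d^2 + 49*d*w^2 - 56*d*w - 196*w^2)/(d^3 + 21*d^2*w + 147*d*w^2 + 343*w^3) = (d - 4)/(d + 7*w)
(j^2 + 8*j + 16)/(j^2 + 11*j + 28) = (j + 4)/(j + 7)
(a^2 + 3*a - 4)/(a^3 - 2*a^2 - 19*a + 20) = 1/(a - 5)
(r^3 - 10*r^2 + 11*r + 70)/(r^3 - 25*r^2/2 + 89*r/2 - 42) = 2*(r^2 - 3*r - 10)/(2*r^2 - 11*r + 12)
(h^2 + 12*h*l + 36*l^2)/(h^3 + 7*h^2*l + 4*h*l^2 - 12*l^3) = (h + 6*l)/(h^2 + h*l - 2*l^2)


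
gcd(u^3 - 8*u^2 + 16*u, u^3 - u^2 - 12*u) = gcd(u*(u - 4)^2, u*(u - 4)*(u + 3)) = u^2 - 4*u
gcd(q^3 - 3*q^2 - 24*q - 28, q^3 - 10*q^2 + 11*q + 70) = q^2 - 5*q - 14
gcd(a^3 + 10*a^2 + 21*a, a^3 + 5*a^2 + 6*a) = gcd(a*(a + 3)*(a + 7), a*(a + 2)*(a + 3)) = a^2 + 3*a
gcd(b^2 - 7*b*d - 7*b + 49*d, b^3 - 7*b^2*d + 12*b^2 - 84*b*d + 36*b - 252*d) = b - 7*d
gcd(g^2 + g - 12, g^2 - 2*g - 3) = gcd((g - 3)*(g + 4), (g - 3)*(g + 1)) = g - 3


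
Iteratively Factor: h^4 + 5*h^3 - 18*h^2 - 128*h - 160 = (h + 2)*(h^3 + 3*h^2 - 24*h - 80) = (h + 2)*(h + 4)*(h^2 - h - 20) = (h + 2)*(h + 4)^2*(h - 5)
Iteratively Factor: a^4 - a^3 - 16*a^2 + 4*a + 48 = (a - 2)*(a^3 + a^2 - 14*a - 24) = (a - 2)*(a + 3)*(a^2 - 2*a - 8) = (a - 2)*(a + 2)*(a + 3)*(a - 4)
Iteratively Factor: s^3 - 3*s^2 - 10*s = (s + 2)*(s^2 - 5*s) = s*(s + 2)*(s - 5)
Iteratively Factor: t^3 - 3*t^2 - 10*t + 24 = (t + 3)*(t^2 - 6*t + 8) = (t - 2)*(t + 3)*(t - 4)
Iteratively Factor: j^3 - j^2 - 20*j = (j + 4)*(j^2 - 5*j) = (j - 5)*(j + 4)*(j)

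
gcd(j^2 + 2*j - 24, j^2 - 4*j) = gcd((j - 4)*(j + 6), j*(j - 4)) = j - 4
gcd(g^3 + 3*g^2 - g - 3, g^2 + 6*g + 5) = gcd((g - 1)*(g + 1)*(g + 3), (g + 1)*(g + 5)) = g + 1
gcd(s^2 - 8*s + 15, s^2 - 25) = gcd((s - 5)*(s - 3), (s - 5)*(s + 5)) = s - 5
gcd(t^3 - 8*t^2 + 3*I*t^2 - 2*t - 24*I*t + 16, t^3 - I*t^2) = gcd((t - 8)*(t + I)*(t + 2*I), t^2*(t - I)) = 1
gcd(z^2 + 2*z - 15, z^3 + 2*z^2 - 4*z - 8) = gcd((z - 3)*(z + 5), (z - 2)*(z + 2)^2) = 1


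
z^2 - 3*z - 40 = (z - 8)*(z + 5)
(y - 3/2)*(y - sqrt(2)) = y^2 - 3*y/2 - sqrt(2)*y + 3*sqrt(2)/2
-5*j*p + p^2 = p*(-5*j + p)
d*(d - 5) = d^2 - 5*d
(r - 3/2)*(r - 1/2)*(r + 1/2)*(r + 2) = r^4 + r^3/2 - 13*r^2/4 - r/8 + 3/4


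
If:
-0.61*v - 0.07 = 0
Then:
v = -0.11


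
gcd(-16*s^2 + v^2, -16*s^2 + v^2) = 16*s^2 - v^2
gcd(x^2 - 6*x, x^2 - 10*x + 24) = x - 6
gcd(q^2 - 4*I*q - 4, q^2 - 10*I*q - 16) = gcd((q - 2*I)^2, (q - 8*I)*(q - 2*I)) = q - 2*I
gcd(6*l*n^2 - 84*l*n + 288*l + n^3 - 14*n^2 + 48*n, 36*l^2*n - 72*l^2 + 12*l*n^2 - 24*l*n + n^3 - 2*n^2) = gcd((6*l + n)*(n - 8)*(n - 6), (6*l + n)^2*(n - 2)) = 6*l + n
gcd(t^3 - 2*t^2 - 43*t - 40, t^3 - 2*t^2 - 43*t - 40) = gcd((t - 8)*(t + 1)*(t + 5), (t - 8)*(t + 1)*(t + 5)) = t^3 - 2*t^2 - 43*t - 40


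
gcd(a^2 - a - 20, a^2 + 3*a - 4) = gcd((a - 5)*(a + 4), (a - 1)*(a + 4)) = a + 4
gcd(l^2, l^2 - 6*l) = l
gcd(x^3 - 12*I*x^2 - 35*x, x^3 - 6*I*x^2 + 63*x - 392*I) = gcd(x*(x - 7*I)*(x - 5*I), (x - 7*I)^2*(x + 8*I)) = x - 7*I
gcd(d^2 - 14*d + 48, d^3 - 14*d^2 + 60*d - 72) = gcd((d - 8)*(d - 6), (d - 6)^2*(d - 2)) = d - 6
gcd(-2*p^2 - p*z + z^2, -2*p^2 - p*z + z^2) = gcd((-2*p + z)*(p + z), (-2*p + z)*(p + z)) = -2*p^2 - p*z + z^2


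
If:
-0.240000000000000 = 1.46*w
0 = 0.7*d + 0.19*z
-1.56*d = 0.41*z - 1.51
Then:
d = 30.52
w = -0.16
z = -112.45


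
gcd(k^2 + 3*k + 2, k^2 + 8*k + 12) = k + 2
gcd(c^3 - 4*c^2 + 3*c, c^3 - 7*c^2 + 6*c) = c^2 - c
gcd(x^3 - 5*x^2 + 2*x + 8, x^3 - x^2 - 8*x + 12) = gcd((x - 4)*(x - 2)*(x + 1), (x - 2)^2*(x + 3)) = x - 2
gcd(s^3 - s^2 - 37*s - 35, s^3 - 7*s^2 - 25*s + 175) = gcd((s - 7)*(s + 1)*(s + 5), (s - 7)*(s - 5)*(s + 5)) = s^2 - 2*s - 35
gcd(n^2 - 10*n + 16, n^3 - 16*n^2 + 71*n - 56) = n - 8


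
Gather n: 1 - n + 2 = 3 - n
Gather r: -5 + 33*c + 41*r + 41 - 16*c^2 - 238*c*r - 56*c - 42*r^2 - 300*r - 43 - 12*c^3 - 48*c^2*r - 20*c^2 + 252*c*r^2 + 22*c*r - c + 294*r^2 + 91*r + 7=-12*c^3 - 36*c^2 - 24*c + r^2*(252*c + 252) + r*(-48*c^2 - 216*c - 168)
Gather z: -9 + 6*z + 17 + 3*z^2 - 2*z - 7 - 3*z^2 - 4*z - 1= 0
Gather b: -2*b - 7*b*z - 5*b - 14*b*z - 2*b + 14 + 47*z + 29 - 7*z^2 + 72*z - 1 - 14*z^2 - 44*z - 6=b*(-21*z - 9) - 21*z^2 + 75*z + 36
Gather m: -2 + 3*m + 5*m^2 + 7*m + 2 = 5*m^2 + 10*m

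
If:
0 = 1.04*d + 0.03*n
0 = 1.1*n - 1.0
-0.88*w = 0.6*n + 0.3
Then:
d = -0.03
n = 0.91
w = -0.96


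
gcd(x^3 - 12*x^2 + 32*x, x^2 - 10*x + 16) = x - 8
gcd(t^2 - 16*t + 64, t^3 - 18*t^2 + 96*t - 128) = t^2 - 16*t + 64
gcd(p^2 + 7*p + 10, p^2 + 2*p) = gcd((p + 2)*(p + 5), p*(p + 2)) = p + 2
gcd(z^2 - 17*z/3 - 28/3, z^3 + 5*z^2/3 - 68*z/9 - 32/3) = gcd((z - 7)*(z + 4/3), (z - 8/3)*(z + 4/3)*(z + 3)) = z + 4/3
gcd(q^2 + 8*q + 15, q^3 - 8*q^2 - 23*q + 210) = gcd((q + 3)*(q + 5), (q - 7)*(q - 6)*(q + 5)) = q + 5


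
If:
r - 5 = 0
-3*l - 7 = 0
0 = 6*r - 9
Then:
No Solution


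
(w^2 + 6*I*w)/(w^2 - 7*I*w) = (w + 6*I)/(w - 7*I)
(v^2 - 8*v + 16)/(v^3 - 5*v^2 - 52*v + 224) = (v - 4)/(v^2 - v - 56)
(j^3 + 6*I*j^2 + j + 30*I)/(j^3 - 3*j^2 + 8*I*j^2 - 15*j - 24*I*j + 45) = (j - 2*I)/(j - 3)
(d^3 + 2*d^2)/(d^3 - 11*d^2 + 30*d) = d*(d + 2)/(d^2 - 11*d + 30)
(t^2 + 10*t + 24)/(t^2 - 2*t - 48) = (t + 4)/(t - 8)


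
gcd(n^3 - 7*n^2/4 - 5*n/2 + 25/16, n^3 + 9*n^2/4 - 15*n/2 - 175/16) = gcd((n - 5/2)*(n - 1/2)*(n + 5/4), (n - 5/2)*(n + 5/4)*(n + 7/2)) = n^2 - 5*n/4 - 25/8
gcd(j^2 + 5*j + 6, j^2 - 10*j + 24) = 1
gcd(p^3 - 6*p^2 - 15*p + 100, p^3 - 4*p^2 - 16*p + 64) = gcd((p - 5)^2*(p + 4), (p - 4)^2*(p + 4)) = p + 4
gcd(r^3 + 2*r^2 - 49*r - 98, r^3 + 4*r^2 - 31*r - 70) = r^2 + 9*r + 14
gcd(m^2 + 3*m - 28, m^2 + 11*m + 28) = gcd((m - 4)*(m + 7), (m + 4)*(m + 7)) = m + 7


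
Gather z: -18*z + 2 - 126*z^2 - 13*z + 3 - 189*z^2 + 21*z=-315*z^2 - 10*z + 5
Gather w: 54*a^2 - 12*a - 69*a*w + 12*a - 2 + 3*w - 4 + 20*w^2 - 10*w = 54*a^2 + 20*w^2 + w*(-69*a - 7) - 6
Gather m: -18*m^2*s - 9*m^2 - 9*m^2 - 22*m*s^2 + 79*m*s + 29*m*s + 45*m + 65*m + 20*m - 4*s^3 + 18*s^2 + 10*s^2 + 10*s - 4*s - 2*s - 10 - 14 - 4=m^2*(-18*s - 18) + m*(-22*s^2 + 108*s + 130) - 4*s^3 + 28*s^2 + 4*s - 28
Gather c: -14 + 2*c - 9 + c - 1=3*c - 24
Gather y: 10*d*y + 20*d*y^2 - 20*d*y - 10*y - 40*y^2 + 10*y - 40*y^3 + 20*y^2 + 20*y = -40*y^3 + y^2*(20*d - 20) + y*(20 - 10*d)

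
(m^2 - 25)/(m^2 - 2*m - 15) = (m + 5)/(m + 3)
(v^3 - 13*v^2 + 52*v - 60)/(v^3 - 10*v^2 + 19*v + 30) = (v - 2)/(v + 1)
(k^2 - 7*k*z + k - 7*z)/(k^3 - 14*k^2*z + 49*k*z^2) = (-k - 1)/(k*(-k + 7*z))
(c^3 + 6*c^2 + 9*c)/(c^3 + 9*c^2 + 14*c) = (c^2 + 6*c + 9)/(c^2 + 9*c + 14)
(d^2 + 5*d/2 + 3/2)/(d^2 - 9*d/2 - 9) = (d + 1)/(d - 6)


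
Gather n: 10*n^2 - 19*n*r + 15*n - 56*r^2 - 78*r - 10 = 10*n^2 + n*(15 - 19*r) - 56*r^2 - 78*r - 10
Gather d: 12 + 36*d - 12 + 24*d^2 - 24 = 24*d^2 + 36*d - 24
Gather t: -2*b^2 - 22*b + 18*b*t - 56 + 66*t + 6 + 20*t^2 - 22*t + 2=-2*b^2 - 22*b + 20*t^2 + t*(18*b + 44) - 48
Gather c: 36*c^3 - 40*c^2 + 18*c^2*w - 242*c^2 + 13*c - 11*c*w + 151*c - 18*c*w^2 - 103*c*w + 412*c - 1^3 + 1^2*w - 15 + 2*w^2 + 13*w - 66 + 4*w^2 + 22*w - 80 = 36*c^3 + c^2*(18*w - 282) + c*(-18*w^2 - 114*w + 576) + 6*w^2 + 36*w - 162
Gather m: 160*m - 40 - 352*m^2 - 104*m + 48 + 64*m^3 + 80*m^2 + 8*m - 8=64*m^3 - 272*m^2 + 64*m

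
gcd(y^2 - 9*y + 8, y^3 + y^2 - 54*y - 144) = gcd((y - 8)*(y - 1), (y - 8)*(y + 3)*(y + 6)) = y - 8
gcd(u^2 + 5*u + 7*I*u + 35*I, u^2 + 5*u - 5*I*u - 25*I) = u + 5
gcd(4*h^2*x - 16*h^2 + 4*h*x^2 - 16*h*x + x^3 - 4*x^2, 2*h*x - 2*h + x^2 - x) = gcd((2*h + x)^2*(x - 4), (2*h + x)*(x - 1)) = 2*h + x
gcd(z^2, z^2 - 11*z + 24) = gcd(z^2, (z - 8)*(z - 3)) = 1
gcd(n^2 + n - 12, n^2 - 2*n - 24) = n + 4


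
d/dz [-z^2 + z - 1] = 1 - 2*z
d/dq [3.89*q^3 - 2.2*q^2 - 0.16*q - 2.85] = 11.67*q^2 - 4.4*q - 0.16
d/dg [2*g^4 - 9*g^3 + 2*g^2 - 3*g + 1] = 8*g^3 - 27*g^2 + 4*g - 3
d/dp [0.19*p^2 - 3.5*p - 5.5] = 0.38*p - 3.5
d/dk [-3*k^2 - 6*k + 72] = -6*k - 6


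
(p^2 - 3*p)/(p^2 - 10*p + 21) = p/(p - 7)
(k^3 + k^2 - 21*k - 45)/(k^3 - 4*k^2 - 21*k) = (k^2 - 2*k - 15)/(k*(k - 7))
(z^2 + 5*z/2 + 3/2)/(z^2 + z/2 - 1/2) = (2*z + 3)/(2*z - 1)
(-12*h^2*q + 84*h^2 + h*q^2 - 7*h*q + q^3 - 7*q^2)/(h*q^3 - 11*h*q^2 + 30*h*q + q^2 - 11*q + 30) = (-12*h^2*q + 84*h^2 + h*q^2 - 7*h*q + q^3 - 7*q^2)/(h*q^3 - 11*h*q^2 + 30*h*q + q^2 - 11*q + 30)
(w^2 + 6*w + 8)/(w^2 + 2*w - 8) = (w + 2)/(w - 2)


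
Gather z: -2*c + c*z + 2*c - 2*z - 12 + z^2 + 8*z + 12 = z^2 + z*(c + 6)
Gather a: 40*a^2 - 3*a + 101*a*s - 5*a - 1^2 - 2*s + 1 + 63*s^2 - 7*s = 40*a^2 + a*(101*s - 8) + 63*s^2 - 9*s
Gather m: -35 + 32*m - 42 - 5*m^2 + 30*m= -5*m^2 + 62*m - 77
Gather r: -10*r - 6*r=-16*r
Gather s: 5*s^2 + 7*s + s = 5*s^2 + 8*s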